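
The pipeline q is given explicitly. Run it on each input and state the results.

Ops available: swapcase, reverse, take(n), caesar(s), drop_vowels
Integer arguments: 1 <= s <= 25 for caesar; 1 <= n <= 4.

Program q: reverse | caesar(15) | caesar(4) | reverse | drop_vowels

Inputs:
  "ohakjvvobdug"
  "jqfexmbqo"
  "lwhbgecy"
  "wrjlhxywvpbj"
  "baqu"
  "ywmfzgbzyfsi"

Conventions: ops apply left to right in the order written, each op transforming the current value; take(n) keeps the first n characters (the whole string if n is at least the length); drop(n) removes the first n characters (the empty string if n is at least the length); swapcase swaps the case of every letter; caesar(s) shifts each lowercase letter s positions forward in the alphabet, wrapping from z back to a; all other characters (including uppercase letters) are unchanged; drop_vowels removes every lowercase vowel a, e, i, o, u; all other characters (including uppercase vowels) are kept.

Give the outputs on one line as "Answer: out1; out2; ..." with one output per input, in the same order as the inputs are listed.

"htdchwnz"; "cjyxqfjh"; "pzxvr"; "pkcqrpc"; "tjn"; "rpfyszsrylb"

Execution, op by op:
  "ohakjvvobdug" -> "gudbovvjkaho" -> "vjsqdkkyzpwd" -> "znwuhoocdtah" -> "hatdcoohuwnz" -> "htdchwnz"
  "jqfexmbqo" -> "oqbmxefqj" -> "dfqbmtufy" -> "hjufqxyjc" -> "cjyxqfujh" -> "cjyxqfjh"
  "lwhbgecy" -> "ycegbhwl" -> "nrtvqwla" -> "rvxzuape" -> "epauzxvr" -> "pzxvr"
  "wrjlhxywvpbj" -> "jbpvwyxhljrw" -> "yqeklnmwaygl" -> "cuioprqaeckp" -> "pkceaqrpoiuc" -> "pkcqrpc"
  "baqu" -> "uqab" -> "jfpq" -> "njtu" -> "utjn" -> "tjn"
  "ywmfzgbzyfsi" -> "isfyzbgzfmwy" -> "xhunoqvoubln" -> "blyrsuzsyfpr" -> "rpfyszusrylb" -> "rpfyszsrylb"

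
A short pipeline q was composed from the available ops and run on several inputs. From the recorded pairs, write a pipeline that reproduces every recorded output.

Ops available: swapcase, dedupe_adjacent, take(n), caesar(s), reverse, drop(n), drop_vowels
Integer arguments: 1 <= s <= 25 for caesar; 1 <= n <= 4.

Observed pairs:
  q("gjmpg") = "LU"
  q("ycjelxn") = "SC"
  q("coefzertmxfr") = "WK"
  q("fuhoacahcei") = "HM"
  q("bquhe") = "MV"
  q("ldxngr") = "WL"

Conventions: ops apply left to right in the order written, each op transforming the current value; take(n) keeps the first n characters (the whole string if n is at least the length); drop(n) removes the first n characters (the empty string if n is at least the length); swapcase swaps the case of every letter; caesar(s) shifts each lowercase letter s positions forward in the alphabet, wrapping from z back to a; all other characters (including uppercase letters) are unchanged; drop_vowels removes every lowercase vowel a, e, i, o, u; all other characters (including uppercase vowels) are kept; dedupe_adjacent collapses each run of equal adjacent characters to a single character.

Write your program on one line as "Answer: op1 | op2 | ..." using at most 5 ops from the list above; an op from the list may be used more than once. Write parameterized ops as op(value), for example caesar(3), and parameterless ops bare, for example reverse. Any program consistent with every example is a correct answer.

drop_vowels | reverse | caesar(5) | swapcase | take(2)

Check, running the answer program on each example:
  "gjmpg" -> "gjmpg" -> "gpmjg" -> "lurol" -> "LUROL" -> "LU"
  "ycjelxn" -> "ycjlxn" -> "nxljcy" -> "scqohd" -> "SCQOHD" -> "SC"
  "coefzertmxfr" -> "cfzrtmxfr" -> "rfxmtrzfc" -> "wkcrywekh" -> "WKCRYWEKH" -> "WK"
  "fuhoacahcei" -> "fhchc" -> "chchf" -> "hmhmk" -> "HMHMK" -> "HM"
  "bquhe" -> "bqh" -> "hqb" -> "mvg" -> "MVG" -> "MV"
  "ldxngr" -> "ldxngr" -> "rgnxdl" -> "wlsciq" -> "WLSCIQ" -> "WL"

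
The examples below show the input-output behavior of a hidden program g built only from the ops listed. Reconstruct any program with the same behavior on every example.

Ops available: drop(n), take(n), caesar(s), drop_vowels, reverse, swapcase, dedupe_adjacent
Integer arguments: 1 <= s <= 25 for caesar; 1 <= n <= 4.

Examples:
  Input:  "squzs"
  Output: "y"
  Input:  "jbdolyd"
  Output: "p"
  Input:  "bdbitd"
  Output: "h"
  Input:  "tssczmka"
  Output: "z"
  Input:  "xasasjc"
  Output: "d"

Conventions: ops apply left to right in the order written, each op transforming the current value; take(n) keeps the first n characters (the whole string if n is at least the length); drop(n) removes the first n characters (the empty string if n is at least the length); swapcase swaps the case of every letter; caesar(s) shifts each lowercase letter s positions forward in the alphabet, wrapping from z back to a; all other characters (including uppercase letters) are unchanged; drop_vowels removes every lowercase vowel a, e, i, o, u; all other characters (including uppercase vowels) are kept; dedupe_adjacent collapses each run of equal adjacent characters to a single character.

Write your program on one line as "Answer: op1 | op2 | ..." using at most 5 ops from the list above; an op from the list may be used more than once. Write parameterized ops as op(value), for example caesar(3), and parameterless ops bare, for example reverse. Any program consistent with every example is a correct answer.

caesar(6) | take(3) | dedupe_adjacent | drop_vowels | take(1)

Check, running the answer program on each example:
  "squzs" -> "ywafy" -> "ywa" -> "ywa" -> "yw" -> "y"
  "jbdolyd" -> "phjurej" -> "phj" -> "phj" -> "phj" -> "p"
  "bdbitd" -> "hjhozj" -> "hjh" -> "hjh" -> "hjh" -> "h"
  "tssczmka" -> "zyyifsqg" -> "zyy" -> "zy" -> "zy" -> "z"
  "xasasjc" -> "dgygypi" -> "dgy" -> "dgy" -> "dgy" -> "d"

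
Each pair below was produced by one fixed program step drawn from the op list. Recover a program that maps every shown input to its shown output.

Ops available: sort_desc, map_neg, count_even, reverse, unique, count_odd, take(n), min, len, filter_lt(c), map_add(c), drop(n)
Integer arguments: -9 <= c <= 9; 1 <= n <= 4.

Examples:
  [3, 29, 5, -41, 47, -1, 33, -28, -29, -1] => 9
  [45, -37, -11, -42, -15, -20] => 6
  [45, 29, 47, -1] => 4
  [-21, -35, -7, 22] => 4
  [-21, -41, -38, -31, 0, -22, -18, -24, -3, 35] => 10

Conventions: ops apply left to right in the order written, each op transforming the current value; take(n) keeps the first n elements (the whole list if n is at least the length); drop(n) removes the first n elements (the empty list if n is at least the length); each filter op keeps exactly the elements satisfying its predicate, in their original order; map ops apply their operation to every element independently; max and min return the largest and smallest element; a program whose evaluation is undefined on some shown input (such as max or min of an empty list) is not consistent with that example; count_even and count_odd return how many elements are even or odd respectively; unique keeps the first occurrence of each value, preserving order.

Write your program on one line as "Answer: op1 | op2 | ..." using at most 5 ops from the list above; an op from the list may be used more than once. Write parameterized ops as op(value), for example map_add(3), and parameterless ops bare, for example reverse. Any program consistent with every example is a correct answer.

sort_desc | map_add(7) | unique | len

Check, running the answer program on each example:
  [3, 29, 5, -41, 47, -1, 33, -28, -29, -1] -> [47, 33, 29, 5, 3, -1, -1, -28, -29, -41] -> [54, 40, 36, 12, 10, 6, 6, -21, -22, -34] -> [54, 40, 36, 12, 10, 6, -21, -22, -34] -> 9
  [45, -37, -11, -42, -15, -20] -> [45, -11, -15, -20, -37, -42] -> [52, -4, -8, -13, -30, -35] -> [52, -4, -8, -13, -30, -35] -> 6
  [45, 29, 47, -1] -> [47, 45, 29, -1] -> [54, 52, 36, 6] -> [54, 52, 36, 6] -> 4
  [-21, -35, -7, 22] -> [22, -7, -21, -35] -> [29, 0, -14, -28] -> [29, 0, -14, -28] -> 4
  [-21, -41, -38, -31, 0, -22, -18, -24, -3, 35] -> [35, 0, -3, -18, -21, -22, -24, -31, -38, -41] -> [42, 7, 4, -11, -14, -15, -17, -24, -31, -34] -> [42, 7, 4, -11, -14, -15, -17, -24, -31, -34] -> 10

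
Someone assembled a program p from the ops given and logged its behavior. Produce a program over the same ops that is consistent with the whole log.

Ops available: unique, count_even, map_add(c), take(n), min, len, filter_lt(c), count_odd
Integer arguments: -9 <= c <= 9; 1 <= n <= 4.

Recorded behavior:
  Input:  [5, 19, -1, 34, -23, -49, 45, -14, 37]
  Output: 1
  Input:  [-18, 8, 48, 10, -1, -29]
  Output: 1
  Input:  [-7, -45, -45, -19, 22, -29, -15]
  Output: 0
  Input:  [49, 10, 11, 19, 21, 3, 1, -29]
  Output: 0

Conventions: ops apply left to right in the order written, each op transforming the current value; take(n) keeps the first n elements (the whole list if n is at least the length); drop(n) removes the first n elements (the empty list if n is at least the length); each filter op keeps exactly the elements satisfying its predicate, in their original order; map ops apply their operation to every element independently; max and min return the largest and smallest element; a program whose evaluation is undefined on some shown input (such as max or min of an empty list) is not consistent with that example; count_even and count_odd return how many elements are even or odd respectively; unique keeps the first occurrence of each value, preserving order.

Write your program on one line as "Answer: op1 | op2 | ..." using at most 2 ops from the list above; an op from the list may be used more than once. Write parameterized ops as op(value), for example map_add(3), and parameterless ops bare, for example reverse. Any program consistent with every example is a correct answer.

filter_lt(0) | count_even

Check, running the answer program on each example:
  [5, 19, -1, 34, -23, -49, 45, -14, 37] -> [-1, -23, -49, -14] -> 1
  [-18, 8, 48, 10, -1, -29] -> [-18, -1, -29] -> 1
  [-7, -45, -45, -19, 22, -29, -15] -> [-7, -45, -45, -19, -29, -15] -> 0
  [49, 10, 11, 19, 21, 3, 1, -29] -> [-29] -> 0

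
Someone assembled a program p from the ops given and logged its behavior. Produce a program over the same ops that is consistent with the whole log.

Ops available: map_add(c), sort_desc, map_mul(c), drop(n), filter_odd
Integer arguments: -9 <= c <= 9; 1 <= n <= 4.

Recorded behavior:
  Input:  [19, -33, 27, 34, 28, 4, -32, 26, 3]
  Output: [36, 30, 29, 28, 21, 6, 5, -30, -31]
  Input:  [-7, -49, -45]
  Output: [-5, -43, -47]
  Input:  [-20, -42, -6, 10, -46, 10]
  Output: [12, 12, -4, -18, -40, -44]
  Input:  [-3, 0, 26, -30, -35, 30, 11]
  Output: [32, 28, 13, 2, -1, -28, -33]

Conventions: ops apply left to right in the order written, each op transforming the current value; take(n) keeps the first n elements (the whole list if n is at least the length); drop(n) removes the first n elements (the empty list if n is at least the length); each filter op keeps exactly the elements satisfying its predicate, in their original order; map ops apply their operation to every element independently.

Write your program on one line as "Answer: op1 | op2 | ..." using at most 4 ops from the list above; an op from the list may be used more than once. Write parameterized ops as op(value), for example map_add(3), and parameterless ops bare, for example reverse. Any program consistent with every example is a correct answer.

map_add(5) | map_add(-3) | sort_desc

Check, running the answer program on each example:
  [19, -33, 27, 34, 28, 4, -32, 26, 3] -> [24, -28, 32, 39, 33, 9, -27, 31, 8] -> [21, -31, 29, 36, 30, 6, -30, 28, 5] -> [36, 30, 29, 28, 21, 6, 5, -30, -31]
  [-7, -49, -45] -> [-2, -44, -40] -> [-5, -47, -43] -> [-5, -43, -47]
  [-20, -42, -6, 10, -46, 10] -> [-15, -37, -1, 15, -41, 15] -> [-18, -40, -4, 12, -44, 12] -> [12, 12, -4, -18, -40, -44]
  [-3, 0, 26, -30, -35, 30, 11] -> [2, 5, 31, -25, -30, 35, 16] -> [-1, 2, 28, -28, -33, 32, 13] -> [32, 28, 13, 2, -1, -28, -33]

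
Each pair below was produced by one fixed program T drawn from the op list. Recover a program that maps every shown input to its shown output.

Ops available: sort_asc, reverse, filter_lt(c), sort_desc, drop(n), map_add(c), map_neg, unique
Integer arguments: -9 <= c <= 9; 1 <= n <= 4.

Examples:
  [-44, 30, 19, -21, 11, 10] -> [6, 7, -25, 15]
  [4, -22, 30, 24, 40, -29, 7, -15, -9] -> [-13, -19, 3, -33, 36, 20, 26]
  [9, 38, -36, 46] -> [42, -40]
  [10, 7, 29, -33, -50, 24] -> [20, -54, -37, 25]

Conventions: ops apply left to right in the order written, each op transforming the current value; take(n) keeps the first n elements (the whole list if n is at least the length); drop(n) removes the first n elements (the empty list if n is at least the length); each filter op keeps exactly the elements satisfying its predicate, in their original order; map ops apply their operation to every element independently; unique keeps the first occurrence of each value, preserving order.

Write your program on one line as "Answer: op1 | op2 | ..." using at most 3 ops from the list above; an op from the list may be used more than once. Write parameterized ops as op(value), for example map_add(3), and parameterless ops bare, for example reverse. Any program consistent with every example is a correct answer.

map_add(-4) | drop(2) | reverse

Check, running the answer program on each example:
  [-44, 30, 19, -21, 11, 10] -> [-48, 26, 15, -25, 7, 6] -> [15, -25, 7, 6] -> [6, 7, -25, 15]
  [4, -22, 30, 24, 40, -29, 7, -15, -9] -> [0, -26, 26, 20, 36, -33, 3, -19, -13] -> [26, 20, 36, -33, 3, -19, -13] -> [-13, -19, 3, -33, 36, 20, 26]
  [9, 38, -36, 46] -> [5, 34, -40, 42] -> [-40, 42] -> [42, -40]
  [10, 7, 29, -33, -50, 24] -> [6, 3, 25, -37, -54, 20] -> [25, -37, -54, 20] -> [20, -54, -37, 25]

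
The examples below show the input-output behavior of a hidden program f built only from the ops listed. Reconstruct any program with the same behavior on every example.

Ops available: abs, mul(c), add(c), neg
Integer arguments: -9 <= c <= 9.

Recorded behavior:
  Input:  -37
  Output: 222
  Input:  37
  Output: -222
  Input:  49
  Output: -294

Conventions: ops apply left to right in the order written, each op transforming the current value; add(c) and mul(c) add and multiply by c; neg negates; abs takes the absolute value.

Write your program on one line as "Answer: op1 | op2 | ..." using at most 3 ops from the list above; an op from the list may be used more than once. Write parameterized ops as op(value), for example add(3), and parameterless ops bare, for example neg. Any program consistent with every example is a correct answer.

mul(6) | neg

Check, running the answer program on each example:
  -37 -> -222 -> 222
  37 -> 222 -> -222
  49 -> 294 -> -294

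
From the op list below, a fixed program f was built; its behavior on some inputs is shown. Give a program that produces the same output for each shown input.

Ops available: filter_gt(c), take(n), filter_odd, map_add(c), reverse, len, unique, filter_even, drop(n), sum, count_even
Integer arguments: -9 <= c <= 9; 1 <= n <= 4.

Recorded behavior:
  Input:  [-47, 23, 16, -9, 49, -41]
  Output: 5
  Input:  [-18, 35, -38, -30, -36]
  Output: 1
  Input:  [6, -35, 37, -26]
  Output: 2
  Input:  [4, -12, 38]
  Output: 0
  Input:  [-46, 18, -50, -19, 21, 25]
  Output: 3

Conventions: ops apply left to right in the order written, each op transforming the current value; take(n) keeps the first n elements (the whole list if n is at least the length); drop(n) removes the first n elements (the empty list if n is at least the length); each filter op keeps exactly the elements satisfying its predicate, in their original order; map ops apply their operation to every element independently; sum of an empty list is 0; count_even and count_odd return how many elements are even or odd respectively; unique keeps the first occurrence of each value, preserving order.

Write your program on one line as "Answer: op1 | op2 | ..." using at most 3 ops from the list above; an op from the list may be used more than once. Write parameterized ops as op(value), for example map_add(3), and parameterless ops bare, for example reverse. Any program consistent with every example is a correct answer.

map_add(5) | filter_even | len

Check, running the answer program on each example:
  [-47, 23, 16, -9, 49, -41] -> [-42, 28, 21, -4, 54, -36] -> [-42, 28, -4, 54, -36] -> 5
  [-18, 35, -38, -30, -36] -> [-13, 40, -33, -25, -31] -> [40] -> 1
  [6, -35, 37, -26] -> [11, -30, 42, -21] -> [-30, 42] -> 2
  [4, -12, 38] -> [9, -7, 43] -> [] -> 0
  [-46, 18, -50, -19, 21, 25] -> [-41, 23, -45, -14, 26, 30] -> [-14, 26, 30] -> 3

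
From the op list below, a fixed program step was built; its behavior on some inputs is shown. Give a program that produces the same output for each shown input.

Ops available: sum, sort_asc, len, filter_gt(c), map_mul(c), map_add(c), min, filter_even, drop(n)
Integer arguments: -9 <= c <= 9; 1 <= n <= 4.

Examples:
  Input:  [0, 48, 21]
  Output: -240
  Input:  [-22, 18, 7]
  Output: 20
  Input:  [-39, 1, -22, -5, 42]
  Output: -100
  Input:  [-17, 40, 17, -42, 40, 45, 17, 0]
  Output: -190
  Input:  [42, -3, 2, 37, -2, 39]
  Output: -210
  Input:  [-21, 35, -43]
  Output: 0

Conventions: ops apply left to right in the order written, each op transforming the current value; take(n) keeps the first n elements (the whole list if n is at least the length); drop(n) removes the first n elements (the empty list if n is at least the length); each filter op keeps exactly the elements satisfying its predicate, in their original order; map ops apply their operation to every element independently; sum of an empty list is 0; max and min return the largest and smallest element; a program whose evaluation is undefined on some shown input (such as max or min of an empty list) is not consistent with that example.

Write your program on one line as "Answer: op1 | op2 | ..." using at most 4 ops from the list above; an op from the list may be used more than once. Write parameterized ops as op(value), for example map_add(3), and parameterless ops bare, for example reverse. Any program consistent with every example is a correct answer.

map_mul(-5) | filter_even | sum

Check, running the answer program on each example:
  [0, 48, 21] -> [0, -240, -105] -> [0, -240] -> -240
  [-22, 18, 7] -> [110, -90, -35] -> [110, -90] -> 20
  [-39, 1, -22, -5, 42] -> [195, -5, 110, 25, -210] -> [110, -210] -> -100
  [-17, 40, 17, -42, 40, 45, 17, 0] -> [85, -200, -85, 210, -200, -225, -85, 0] -> [-200, 210, -200, 0] -> -190
  [42, -3, 2, 37, -2, 39] -> [-210, 15, -10, -185, 10, -195] -> [-210, -10, 10] -> -210
  [-21, 35, -43] -> [105, -175, 215] -> [] -> 0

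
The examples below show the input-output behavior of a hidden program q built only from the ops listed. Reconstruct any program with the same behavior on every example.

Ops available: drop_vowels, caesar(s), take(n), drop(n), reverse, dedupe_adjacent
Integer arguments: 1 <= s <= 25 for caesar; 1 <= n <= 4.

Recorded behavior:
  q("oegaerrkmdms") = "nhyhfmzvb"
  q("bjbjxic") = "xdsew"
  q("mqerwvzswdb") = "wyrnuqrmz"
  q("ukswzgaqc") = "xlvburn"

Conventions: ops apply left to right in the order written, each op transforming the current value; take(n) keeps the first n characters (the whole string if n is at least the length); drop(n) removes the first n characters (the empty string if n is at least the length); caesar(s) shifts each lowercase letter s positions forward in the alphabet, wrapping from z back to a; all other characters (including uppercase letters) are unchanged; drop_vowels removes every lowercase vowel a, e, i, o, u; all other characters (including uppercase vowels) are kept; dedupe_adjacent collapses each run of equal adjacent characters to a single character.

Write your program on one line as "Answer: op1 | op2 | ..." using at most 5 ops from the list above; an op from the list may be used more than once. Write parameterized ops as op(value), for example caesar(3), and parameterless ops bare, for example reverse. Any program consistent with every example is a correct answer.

dedupe_adjacent | drop(2) | caesar(21) | reverse

Check, running the answer program on each example:
  "oegaerrkmdms" -> "oegaerkmdms" -> "gaerkmdms" -> "bvzmfhyhn" -> "nhyhfmzvb"
  "bjbjxic" -> "bjbjxic" -> "bjxic" -> "wesdx" -> "xdsew"
  "mqerwvzswdb" -> "mqerwvzswdb" -> "erwvzswdb" -> "zmrqunryw" -> "wyrnuqrmz"
  "ukswzgaqc" -> "ukswzgaqc" -> "swzgaqc" -> "nrubvlx" -> "xlvburn"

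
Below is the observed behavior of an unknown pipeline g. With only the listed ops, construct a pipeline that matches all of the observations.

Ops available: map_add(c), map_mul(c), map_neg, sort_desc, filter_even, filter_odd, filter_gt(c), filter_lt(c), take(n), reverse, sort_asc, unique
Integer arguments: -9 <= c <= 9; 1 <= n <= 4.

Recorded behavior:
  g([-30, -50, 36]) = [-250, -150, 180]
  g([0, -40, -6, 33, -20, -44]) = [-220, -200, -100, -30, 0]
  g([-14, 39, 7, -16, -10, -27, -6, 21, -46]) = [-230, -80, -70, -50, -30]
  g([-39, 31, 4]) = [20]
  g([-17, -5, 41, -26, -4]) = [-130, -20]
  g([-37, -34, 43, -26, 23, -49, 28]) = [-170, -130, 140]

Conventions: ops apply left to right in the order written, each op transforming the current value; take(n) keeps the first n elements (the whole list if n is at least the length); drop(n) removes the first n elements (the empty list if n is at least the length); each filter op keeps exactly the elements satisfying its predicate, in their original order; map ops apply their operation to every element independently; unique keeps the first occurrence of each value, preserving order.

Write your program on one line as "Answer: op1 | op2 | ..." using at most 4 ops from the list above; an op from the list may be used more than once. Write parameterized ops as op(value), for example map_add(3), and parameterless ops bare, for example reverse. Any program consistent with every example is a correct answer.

map_neg | filter_even | sort_desc | map_mul(-5)

Check, running the answer program on each example:
  [-30, -50, 36] -> [30, 50, -36] -> [30, 50, -36] -> [50, 30, -36] -> [-250, -150, 180]
  [0, -40, -6, 33, -20, -44] -> [0, 40, 6, -33, 20, 44] -> [0, 40, 6, 20, 44] -> [44, 40, 20, 6, 0] -> [-220, -200, -100, -30, 0]
  [-14, 39, 7, -16, -10, -27, -6, 21, -46] -> [14, -39, -7, 16, 10, 27, 6, -21, 46] -> [14, 16, 10, 6, 46] -> [46, 16, 14, 10, 6] -> [-230, -80, -70, -50, -30]
  [-39, 31, 4] -> [39, -31, -4] -> [-4] -> [-4] -> [20]
  [-17, -5, 41, -26, -4] -> [17, 5, -41, 26, 4] -> [26, 4] -> [26, 4] -> [-130, -20]
  [-37, -34, 43, -26, 23, -49, 28] -> [37, 34, -43, 26, -23, 49, -28] -> [34, 26, -28] -> [34, 26, -28] -> [-170, -130, 140]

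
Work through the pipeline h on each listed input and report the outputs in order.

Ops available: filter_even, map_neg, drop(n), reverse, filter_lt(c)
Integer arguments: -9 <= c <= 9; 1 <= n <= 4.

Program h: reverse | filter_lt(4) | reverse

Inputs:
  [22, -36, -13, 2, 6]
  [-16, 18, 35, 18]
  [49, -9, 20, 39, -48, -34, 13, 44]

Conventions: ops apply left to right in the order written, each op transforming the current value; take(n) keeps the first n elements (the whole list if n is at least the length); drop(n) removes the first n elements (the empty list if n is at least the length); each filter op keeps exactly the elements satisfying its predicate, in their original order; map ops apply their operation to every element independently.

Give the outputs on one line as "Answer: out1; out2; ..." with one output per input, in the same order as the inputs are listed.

[-36, -13, 2]; [-16]; [-9, -48, -34]

Execution, op by op:
  [22, -36, -13, 2, 6] -> [6, 2, -13, -36, 22] -> [2, -13, -36] -> [-36, -13, 2]
  [-16, 18, 35, 18] -> [18, 35, 18, -16] -> [-16] -> [-16]
  [49, -9, 20, 39, -48, -34, 13, 44] -> [44, 13, -34, -48, 39, 20, -9, 49] -> [-34, -48, -9] -> [-9, -48, -34]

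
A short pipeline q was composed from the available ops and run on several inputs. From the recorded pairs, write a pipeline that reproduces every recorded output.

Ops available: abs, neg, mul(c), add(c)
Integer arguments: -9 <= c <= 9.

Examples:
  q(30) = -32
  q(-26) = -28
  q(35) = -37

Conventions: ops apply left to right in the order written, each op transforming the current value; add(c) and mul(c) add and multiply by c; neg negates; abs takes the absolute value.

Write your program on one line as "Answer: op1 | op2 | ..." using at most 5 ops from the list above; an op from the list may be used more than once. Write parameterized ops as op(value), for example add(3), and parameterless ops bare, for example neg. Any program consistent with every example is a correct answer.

abs | add(-2) | add(4) | neg

Check, running the answer program on each example:
  30 -> 30 -> 28 -> 32 -> -32
  -26 -> 26 -> 24 -> 28 -> -28
  35 -> 35 -> 33 -> 37 -> -37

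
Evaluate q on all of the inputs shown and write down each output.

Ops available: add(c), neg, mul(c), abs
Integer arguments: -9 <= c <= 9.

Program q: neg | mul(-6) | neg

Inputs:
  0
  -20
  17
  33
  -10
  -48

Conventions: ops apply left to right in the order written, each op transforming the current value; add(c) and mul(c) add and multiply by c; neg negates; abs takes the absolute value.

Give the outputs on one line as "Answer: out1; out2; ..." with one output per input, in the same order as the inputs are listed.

0; 120; -102; -198; 60; 288

Execution, op by op:
  0 -> 0 -> 0 -> 0
  -20 -> 20 -> -120 -> 120
  17 -> -17 -> 102 -> -102
  33 -> -33 -> 198 -> -198
  -10 -> 10 -> -60 -> 60
  -48 -> 48 -> -288 -> 288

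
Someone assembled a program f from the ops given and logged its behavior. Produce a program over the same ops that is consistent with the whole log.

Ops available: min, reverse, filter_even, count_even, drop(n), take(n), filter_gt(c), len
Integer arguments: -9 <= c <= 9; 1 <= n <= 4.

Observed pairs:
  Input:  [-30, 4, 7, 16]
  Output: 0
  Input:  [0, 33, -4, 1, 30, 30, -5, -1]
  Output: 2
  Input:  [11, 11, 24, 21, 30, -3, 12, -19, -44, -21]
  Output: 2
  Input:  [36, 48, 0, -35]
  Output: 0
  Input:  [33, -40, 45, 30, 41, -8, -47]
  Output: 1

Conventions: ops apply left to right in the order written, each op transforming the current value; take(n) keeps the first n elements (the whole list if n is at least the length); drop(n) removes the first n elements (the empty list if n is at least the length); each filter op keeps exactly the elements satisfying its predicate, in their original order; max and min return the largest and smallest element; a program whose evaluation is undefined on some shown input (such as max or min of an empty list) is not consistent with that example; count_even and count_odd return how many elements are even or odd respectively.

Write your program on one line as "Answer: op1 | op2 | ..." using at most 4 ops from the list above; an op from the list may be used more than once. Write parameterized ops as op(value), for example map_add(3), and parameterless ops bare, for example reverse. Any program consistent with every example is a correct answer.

drop(4) | filter_gt(8) | len

Check, running the answer program on each example:
  [-30, 4, 7, 16] -> [] -> [] -> 0
  [0, 33, -4, 1, 30, 30, -5, -1] -> [30, 30, -5, -1] -> [30, 30] -> 2
  [11, 11, 24, 21, 30, -3, 12, -19, -44, -21] -> [30, -3, 12, -19, -44, -21] -> [30, 12] -> 2
  [36, 48, 0, -35] -> [] -> [] -> 0
  [33, -40, 45, 30, 41, -8, -47] -> [41, -8, -47] -> [41] -> 1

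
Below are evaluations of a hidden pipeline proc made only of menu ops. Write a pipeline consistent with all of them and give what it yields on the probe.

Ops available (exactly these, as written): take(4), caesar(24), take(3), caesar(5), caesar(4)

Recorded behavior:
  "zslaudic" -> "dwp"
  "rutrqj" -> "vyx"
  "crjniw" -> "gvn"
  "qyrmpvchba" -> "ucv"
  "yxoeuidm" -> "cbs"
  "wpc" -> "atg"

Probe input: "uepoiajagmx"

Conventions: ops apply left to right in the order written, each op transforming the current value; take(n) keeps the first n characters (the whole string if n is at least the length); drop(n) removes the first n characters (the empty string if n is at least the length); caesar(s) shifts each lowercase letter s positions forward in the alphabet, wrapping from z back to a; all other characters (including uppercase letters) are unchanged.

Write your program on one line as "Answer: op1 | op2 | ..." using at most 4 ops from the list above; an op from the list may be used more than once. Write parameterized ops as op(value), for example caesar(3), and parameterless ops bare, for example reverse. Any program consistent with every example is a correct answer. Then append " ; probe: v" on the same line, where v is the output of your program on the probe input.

take(4) | take(3) | caesar(4) ; probe: "yit"

Check, running the answer program on each example:
  "zslaudic" -> "zsla" -> "zsl" -> "dwp"
  "rutrqj" -> "rutr" -> "rut" -> "vyx"
  "crjniw" -> "crjn" -> "crj" -> "gvn"
  "qyrmpvchba" -> "qyrm" -> "qyr" -> "ucv"
  "yxoeuidm" -> "yxoe" -> "yxo" -> "cbs"
  "wpc" -> "wpc" -> "wpc" -> "atg"
  probe: "uepoiajagmx" -> "uepo" -> "uep" -> "yit"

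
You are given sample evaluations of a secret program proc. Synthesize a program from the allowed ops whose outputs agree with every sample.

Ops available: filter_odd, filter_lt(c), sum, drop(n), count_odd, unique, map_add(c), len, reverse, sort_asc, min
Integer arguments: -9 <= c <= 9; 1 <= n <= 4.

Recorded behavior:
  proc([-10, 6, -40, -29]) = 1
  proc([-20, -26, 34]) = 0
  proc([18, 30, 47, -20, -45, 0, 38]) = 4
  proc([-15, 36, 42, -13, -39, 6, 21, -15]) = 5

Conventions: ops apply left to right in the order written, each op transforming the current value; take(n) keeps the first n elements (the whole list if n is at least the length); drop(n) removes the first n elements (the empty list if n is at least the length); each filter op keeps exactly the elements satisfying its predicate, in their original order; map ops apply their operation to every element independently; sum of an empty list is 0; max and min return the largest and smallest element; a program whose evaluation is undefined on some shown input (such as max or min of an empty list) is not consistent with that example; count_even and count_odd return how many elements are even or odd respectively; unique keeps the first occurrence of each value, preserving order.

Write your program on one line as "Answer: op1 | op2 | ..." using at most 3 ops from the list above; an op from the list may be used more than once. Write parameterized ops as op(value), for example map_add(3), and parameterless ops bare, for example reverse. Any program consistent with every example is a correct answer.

drop(3) | len

Check, running the answer program on each example:
  [-10, 6, -40, -29] -> [-29] -> 1
  [-20, -26, 34] -> [] -> 0
  [18, 30, 47, -20, -45, 0, 38] -> [-20, -45, 0, 38] -> 4
  [-15, 36, 42, -13, -39, 6, 21, -15] -> [-13, -39, 6, 21, -15] -> 5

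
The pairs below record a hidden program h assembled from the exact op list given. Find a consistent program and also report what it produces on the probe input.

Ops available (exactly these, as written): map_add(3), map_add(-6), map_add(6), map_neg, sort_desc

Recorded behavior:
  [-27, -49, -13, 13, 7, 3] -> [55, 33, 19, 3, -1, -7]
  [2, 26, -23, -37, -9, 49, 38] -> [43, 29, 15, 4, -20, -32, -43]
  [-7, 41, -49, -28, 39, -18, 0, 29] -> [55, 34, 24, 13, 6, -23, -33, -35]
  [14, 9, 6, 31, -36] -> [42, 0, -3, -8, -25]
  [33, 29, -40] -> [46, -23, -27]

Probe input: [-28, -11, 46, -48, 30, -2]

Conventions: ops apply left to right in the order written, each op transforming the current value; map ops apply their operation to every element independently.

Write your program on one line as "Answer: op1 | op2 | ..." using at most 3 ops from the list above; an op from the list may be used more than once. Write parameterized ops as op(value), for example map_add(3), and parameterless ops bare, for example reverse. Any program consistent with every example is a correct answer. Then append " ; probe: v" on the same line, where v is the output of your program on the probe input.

map_neg | sort_desc | map_add(6) ; probe: [54, 34, 17, 8, -24, -40]

Check, running the answer program on each example:
  [-27, -49, -13, 13, 7, 3] -> [27, 49, 13, -13, -7, -3] -> [49, 27, 13, -3, -7, -13] -> [55, 33, 19, 3, -1, -7]
  [2, 26, -23, -37, -9, 49, 38] -> [-2, -26, 23, 37, 9, -49, -38] -> [37, 23, 9, -2, -26, -38, -49] -> [43, 29, 15, 4, -20, -32, -43]
  [-7, 41, -49, -28, 39, -18, 0, 29] -> [7, -41, 49, 28, -39, 18, 0, -29] -> [49, 28, 18, 7, 0, -29, -39, -41] -> [55, 34, 24, 13, 6, -23, -33, -35]
  [14, 9, 6, 31, -36] -> [-14, -9, -6, -31, 36] -> [36, -6, -9, -14, -31] -> [42, 0, -3, -8, -25]
  [33, 29, -40] -> [-33, -29, 40] -> [40, -29, -33] -> [46, -23, -27]
  probe: [-28, -11, 46, -48, 30, -2] -> [28, 11, -46, 48, -30, 2] -> [48, 28, 11, 2, -30, -46] -> [54, 34, 17, 8, -24, -40]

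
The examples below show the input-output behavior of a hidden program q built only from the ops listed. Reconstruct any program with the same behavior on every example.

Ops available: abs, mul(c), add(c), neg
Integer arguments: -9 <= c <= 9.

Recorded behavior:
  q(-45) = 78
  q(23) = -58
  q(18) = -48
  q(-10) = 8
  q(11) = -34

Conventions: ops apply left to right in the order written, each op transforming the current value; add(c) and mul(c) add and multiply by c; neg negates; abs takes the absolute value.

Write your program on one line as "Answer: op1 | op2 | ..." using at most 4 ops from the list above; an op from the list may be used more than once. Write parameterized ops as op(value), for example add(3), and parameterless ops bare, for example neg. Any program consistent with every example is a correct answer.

add(5) | add(1) | neg | mul(2)

Check, running the answer program on each example:
  -45 -> -40 -> -39 -> 39 -> 78
  23 -> 28 -> 29 -> -29 -> -58
  18 -> 23 -> 24 -> -24 -> -48
  -10 -> -5 -> -4 -> 4 -> 8
  11 -> 16 -> 17 -> -17 -> -34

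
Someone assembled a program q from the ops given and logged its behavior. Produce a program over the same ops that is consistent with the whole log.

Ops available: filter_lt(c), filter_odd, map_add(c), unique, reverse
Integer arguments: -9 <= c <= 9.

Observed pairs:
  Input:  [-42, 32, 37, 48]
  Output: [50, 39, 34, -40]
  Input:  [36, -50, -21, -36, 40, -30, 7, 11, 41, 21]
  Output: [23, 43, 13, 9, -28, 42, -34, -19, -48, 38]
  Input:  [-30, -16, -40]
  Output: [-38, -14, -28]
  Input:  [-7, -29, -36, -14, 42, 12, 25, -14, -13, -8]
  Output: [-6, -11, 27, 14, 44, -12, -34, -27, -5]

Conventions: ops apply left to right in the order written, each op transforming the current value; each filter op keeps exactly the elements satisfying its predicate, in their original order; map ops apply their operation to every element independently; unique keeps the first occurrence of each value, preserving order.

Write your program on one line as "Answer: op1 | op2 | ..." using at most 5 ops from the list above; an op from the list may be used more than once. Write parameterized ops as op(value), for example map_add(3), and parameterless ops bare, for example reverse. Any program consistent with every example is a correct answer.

unique | reverse | map_add(-1) | map_add(3)

Check, running the answer program on each example:
  [-42, 32, 37, 48] -> [-42, 32, 37, 48] -> [48, 37, 32, -42] -> [47, 36, 31, -43] -> [50, 39, 34, -40]
  [36, -50, -21, -36, 40, -30, 7, 11, 41, 21] -> [36, -50, -21, -36, 40, -30, 7, 11, 41, 21] -> [21, 41, 11, 7, -30, 40, -36, -21, -50, 36] -> [20, 40, 10, 6, -31, 39, -37, -22, -51, 35] -> [23, 43, 13, 9, -28, 42, -34, -19, -48, 38]
  [-30, -16, -40] -> [-30, -16, -40] -> [-40, -16, -30] -> [-41, -17, -31] -> [-38, -14, -28]
  [-7, -29, -36, -14, 42, 12, 25, -14, -13, -8] -> [-7, -29, -36, -14, 42, 12, 25, -13, -8] -> [-8, -13, 25, 12, 42, -14, -36, -29, -7] -> [-9, -14, 24, 11, 41, -15, -37, -30, -8] -> [-6, -11, 27, 14, 44, -12, -34, -27, -5]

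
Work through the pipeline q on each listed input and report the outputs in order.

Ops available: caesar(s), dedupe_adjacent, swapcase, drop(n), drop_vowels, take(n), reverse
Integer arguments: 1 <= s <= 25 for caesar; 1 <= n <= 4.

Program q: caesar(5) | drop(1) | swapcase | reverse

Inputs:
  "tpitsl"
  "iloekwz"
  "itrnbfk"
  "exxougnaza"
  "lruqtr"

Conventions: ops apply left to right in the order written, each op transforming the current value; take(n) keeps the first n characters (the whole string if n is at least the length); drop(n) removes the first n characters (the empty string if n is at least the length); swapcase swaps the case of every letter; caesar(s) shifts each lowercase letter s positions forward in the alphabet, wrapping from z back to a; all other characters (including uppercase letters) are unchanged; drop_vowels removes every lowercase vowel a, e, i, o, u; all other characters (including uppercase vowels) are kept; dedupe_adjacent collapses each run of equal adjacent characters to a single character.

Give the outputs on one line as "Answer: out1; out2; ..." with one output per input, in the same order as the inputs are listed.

"QXYNU"; "EBPJTQ"; "PKGSWY"; "FEFSLZTCC"; "WYVZW"

Execution, op by op:
  "tpitsl" -> "yunyxq" -> "unyxq" -> "UNYXQ" -> "QXYNU"
  "iloekwz" -> "nqtjpbe" -> "qtjpbe" -> "QTJPBE" -> "EBPJTQ"
  "itrnbfk" -> "nywsgkp" -> "ywsgkp" -> "YWSGKP" -> "PKGSWY"
  "exxougnaza" -> "jcctzlsfef" -> "cctzlsfef" -> "CCTZLSFEF" -> "FEFSLZTCC"
  "lruqtr" -> "qwzvyw" -> "wzvyw" -> "WZVYW" -> "WYVZW"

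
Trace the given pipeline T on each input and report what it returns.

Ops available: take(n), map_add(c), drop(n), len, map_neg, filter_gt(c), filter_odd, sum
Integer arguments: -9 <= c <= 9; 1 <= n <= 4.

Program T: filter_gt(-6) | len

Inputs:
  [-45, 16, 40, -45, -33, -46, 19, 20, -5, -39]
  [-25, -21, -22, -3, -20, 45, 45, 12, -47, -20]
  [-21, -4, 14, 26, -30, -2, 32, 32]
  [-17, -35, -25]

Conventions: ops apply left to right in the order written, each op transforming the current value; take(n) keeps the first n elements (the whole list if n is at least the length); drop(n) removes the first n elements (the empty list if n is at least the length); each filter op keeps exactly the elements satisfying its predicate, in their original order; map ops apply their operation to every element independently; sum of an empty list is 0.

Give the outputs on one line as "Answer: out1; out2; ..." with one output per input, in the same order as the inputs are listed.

5; 4; 6; 0

Execution, op by op:
  [-45, 16, 40, -45, -33, -46, 19, 20, -5, -39] -> [16, 40, 19, 20, -5] -> 5
  [-25, -21, -22, -3, -20, 45, 45, 12, -47, -20] -> [-3, 45, 45, 12] -> 4
  [-21, -4, 14, 26, -30, -2, 32, 32] -> [-4, 14, 26, -2, 32, 32] -> 6
  [-17, -35, -25] -> [] -> 0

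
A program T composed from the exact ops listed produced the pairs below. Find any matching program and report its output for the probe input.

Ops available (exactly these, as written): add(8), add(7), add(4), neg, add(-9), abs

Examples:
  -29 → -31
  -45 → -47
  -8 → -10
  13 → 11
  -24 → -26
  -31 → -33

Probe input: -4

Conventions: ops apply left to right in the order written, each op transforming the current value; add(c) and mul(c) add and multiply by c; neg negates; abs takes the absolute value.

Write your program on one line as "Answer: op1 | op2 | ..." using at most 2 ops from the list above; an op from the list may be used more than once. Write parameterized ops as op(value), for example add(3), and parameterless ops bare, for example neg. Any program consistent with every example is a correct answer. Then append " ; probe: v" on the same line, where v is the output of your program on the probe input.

add(-9) | add(7) ; probe: -6

Check, running the answer program on each example:
  -29 -> -38 -> -31
  -45 -> -54 -> -47
  -8 -> -17 -> -10
  13 -> 4 -> 11
  -24 -> -33 -> -26
  -31 -> -40 -> -33
  probe: -4 -> -13 -> -6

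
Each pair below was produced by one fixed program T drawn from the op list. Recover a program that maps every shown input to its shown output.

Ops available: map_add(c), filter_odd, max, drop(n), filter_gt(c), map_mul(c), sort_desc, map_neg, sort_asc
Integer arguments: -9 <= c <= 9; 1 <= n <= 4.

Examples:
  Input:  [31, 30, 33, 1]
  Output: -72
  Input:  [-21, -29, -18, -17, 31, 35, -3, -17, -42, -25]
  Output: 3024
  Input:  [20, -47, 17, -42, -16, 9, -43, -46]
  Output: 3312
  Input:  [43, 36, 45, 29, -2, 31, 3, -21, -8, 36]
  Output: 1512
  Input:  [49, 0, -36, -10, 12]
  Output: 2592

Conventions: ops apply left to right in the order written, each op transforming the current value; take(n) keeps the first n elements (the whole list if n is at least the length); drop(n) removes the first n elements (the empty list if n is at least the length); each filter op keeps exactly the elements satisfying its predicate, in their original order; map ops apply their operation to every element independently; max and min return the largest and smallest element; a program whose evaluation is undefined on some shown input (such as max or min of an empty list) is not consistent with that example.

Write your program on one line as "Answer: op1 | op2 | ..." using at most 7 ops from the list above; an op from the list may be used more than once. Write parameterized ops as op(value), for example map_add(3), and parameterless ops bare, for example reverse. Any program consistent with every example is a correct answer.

map_mul(-9) | drop(2) | map_mul(-8) | sort_asc | map_neg | max

Check, running the answer program on each example:
  [31, 30, 33, 1] -> [-279, -270, -297, -9] -> [-297, -9] -> [2376, 72] -> [72, 2376] -> [-72, -2376] -> -72
  [-21, -29, -18, -17, 31, 35, -3, -17, -42, -25] -> [189, 261, 162, 153, -279, -315, 27, 153, 378, 225] -> [162, 153, -279, -315, 27, 153, 378, 225] -> [-1296, -1224, 2232, 2520, -216, -1224, -3024, -1800] -> [-3024, -1800, -1296, -1224, -1224, -216, 2232, 2520] -> [3024, 1800, 1296, 1224, 1224, 216, -2232, -2520] -> 3024
  [20, -47, 17, -42, -16, 9, -43, -46] -> [-180, 423, -153, 378, 144, -81, 387, 414] -> [-153, 378, 144, -81, 387, 414] -> [1224, -3024, -1152, 648, -3096, -3312] -> [-3312, -3096, -3024, -1152, 648, 1224] -> [3312, 3096, 3024, 1152, -648, -1224] -> 3312
  [43, 36, 45, 29, -2, 31, 3, -21, -8, 36] -> [-387, -324, -405, -261, 18, -279, -27, 189, 72, -324] -> [-405, -261, 18, -279, -27, 189, 72, -324] -> [3240, 2088, -144, 2232, 216, -1512, -576, 2592] -> [-1512, -576, -144, 216, 2088, 2232, 2592, 3240] -> [1512, 576, 144, -216, -2088, -2232, -2592, -3240] -> 1512
  [49, 0, -36, -10, 12] -> [-441, 0, 324, 90, -108] -> [324, 90, -108] -> [-2592, -720, 864] -> [-2592, -720, 864] -> [2592, 720, -864] -> 2592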